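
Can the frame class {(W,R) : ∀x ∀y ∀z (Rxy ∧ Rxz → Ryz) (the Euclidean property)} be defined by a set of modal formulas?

Definable; ◇r → □◇r defines it

This is a Sahlqvist condition; the 5 axiom ◇r → □◇r defines it.
Suppose ◇r→□◇r is valid. Take Rxy, Rxz and set V(r)={y}. Then ◇r at x, so □◇r at x, so ◇r at z, so some w with Rzw has r; w=y, i.e. Rzy. By symmetry of the argument, Ryz.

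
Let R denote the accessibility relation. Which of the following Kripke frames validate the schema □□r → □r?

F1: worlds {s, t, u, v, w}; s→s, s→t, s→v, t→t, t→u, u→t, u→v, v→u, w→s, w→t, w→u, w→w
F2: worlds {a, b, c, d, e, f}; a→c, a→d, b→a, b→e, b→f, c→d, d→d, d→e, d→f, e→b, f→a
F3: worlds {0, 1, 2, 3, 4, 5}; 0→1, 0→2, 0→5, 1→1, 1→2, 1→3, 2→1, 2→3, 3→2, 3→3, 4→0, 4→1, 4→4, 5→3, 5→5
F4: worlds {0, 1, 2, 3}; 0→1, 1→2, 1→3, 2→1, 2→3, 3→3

This is the axiom for density; its first-order frame correspondent is ∀x ∀y (Rxy → ∃z (Rxz ∧ Rzy)).
F1: fails — Ruv but no z with Ruz and Rzv.
F2: fails — Reb but no z with Rez and Rzb.
F3: ✓.
F4: fails — R12 but no z with R1z and Rz2.

F3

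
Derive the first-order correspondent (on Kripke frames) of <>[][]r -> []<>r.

forall x forall y forall z ((xRy & xRz) -> exists w (y R^2 w & zRw))

This is a Sahlqvist (Geach-type) schema ◇^1□^2r → □^1◇^1r.
Minimal-valuation argument: fix x; take any y with xR^1y and any z with xR^1z. Set V(r) to the set of worlds R-reachable from y in exactly 2 steps. Then □^2r holds at y, so the antecedent holds at x; validity forces ◇^1r at z, giving a w with zR^1w and yR^2w.
First-order correspondent: forall x forall y forall z ((xRy & xRz) -> exists w (y R^2 w & zRw)).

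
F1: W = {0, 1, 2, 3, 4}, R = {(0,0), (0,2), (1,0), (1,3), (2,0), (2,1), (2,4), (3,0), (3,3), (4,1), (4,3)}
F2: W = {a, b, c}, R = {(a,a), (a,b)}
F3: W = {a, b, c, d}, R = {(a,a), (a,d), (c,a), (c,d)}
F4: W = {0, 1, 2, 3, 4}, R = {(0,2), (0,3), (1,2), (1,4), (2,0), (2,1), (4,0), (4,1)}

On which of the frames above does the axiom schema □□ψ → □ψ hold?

F2, F3

This is the axiom for density; its first-order frame correspondent is ∀x ∀y (Rxy → ∃z (Rxz ∧ Rzy)).
F1: fails — R24 but no z with R2z and Rz4.
F2: satisfies the condition.
F3: satisfies the condition.
F4: fails — R02 but no z with R0z and Rz2.
Valid on: F2, F3.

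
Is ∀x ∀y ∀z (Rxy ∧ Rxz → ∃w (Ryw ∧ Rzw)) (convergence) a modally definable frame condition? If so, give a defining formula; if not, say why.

This is a Sahlqvist condition; the .2 axiom ◇□r → □◇r defines it.
Suppose ◇□r→□◇r is valid. Take Rxy, Rxz and set V(r)={w : Ryw}. Then □r at y so ◇□r at x, so □◇r at x, so ◇r at z, giving w with Rzw and Ryw.

Yes, by ◇□r → □◇r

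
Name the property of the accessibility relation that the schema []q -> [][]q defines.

transitivity

This is the 4 axiom.
It corresponds to transitivity: forall x forall y forall z (Rxy & Ryz -> Rxz).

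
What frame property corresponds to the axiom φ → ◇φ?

Replacing φ by ¬φ and contraposing gives the equivalent schema □φ → φ.
Suppose □φ→φ is valid. At any x set V(φ)={w : Rxw}. Then □φ holds at x, so φ holds at x, i.e. Rxx.

reflexivity: ∀x Rxx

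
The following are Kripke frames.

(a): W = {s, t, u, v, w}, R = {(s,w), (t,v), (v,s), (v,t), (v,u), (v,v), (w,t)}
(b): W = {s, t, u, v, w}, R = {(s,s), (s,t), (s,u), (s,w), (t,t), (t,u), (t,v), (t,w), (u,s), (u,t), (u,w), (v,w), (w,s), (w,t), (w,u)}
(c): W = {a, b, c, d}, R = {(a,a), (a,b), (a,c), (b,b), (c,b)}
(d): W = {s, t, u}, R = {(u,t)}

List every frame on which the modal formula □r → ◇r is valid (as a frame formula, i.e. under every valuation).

(b)

The schema corresponds to seriality: ∀x ∃y Rxy.
(a): fails — world u has no successor.
(b): holds.
(c): fails — world d has no successor.
(d): fails — world s has no successor.
Valid on: (b).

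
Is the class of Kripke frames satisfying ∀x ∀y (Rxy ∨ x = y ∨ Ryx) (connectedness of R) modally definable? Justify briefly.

No

Any modally definable frame class is closed under disjoint unions.
Take 4 disjoint single-world reflexive frames: each is trivially connected, but their disjoint union has 4 worlds with no edge between distinct components, so it is not connected.
So the class is not modally definable.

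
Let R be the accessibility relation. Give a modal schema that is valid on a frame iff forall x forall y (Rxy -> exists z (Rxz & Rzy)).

□□r → □r

The condition is density. The C4 schema □□r → □r defines it.
Suppose □□r→□r is valid. Take Rxy and set V(r)={w : xR²w}. Then □□r at x, so □r at x, so r at y, i.e. ∃z(Rxz∧Rzy).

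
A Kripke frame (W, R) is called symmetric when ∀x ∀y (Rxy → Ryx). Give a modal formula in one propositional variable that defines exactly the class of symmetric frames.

This is symmetry; the standard corresponding axiom is B: s → □◇s.
Suppose s→□◇s is valid. Take Rxy and set V(s)={x}. Then s at x, so □◇s at x, so ◇s at y, so some z with Ryz has s; z=x, i.e. Ryx.

s → □◇s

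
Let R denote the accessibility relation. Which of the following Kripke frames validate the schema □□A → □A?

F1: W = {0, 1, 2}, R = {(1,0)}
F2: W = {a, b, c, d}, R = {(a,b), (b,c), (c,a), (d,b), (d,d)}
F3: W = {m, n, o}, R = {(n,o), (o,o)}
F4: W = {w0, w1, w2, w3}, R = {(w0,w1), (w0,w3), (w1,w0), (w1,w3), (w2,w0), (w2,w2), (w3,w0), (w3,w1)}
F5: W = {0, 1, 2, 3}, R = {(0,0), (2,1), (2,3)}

F3, F4

Frame correspondent (Sahlqvist): ∀x ∀y (Rxy → ∃z (Rxz ∧ Rzy)) — i.e. density.
F1: fails — R10 but no z with R1z and Rz0.
F2: fails — Rbc but no z with Rbz and Rzc.
F3: holds.
F4: holds.
F5: fails — R23 but no z with R2z and Rz3.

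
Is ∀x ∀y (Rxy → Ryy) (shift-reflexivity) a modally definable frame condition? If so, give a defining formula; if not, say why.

The condition is shift-reflexivity. A defining modal formula is □(□q → q).
Suppose □(□q→q) is valid. Take Rxy and set V(q)={w : Ryw}. Then at y, □q holds; since □(□q→q) at x, □q→q at y, so q at y, i.e. Ryy.

Yes, by □(□q → q)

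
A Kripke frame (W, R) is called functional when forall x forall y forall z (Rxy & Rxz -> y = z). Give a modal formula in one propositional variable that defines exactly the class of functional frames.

A defining formula is ◇ψ → □ψ (the CD axiom).
Suppose ◇ψ→□ψ is valid. Take Rxy, Rxz and set V(ψ)={y}. Then ◇ψ at x, so □ψ at x, so ψ at z, i.e. z=y.

◇ψ → □ψ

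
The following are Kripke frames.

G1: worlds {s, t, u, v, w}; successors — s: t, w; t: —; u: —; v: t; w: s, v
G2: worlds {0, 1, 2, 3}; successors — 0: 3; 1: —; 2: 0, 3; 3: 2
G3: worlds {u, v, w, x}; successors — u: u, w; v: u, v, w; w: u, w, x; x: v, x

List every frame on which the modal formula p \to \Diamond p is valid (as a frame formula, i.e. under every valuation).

G3

This is the axiom for reflexivity; its first-order frame correspondent is \forall x Rxx.
G1: fails — world s does not see itself.
G2: fails — world 0 does not see itself.
G3: ✓.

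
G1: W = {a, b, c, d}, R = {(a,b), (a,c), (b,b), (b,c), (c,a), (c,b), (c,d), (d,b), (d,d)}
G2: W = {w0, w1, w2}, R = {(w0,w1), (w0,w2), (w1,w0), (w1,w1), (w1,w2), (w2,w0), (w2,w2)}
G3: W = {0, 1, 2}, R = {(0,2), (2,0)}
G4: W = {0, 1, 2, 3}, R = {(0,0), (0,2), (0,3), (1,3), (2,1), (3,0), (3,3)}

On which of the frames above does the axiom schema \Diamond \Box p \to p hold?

G3

Frame correspondent (Sahlqvist): \forall x \forall y (Rxy \to Ryx) — i.e. symmetry.
G1: fails — Rcd but not Rdc.
G2: fails — Rw1w2 but not Rw2w1.
G3: condition met.
G4: fails — R02 but not R20.
Valid on: G3.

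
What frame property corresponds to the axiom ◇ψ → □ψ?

Suppose ◇ψ→□ψ is valid. Take Rxy, Rxz and set V(ψ)={y}. Then ◇ψ at x, so □ψ at x, so ψ at z, i.e. z=y.

partial functionality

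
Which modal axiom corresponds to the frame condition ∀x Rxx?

The condition is reflexivity. The T schema □q → q defines it.
Suppose □q→q is valid. At any x set V(q)={w : Rxw}. Then □q holds at x, so q holds at x, i.e. Rxx.

□q → q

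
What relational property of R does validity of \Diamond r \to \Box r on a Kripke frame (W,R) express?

partial functionality

Suppose ◇r→□r is valid. Take Rxy, Rxz and set V(r)={y}. Then ◇r at x, so □r at x, so r at z, i.e. z=y.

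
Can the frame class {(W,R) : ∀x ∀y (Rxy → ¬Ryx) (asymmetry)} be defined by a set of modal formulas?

Modal frame validity is preserved under surjective bounded morphisms.
The 5-cycle (worlds a,b,c,d,e with a→b→c→d→e→a) is asymmetric. Mapping every world to a single reflexive point • is a surjective bounded morphism, and the reflexive point is not asymmetric (R•• but asymmetry requires ¬R••).
Hence asymmetry is not modally definable.

No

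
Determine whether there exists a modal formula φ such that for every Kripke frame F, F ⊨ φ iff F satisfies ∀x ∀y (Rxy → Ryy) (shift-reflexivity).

Definable; □(□r → r) defines it

The condition is shift-reflexivity. A defining modal formula is □(□r → r).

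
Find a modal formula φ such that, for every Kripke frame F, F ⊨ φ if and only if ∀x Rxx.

This is reflexivity; the standard corresponding axiom is T: □s → s.

□s → s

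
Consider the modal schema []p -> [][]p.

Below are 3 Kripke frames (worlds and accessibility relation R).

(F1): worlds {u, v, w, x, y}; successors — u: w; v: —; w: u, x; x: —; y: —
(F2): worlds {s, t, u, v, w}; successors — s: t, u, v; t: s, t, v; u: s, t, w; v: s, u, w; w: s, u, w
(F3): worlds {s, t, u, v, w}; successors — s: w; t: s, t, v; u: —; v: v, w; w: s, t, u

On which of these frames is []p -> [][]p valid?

none

This is the axiom for transitivity; its first-order frame correspondent is forall x forall y forall z (Rxy & Ryz -> Rxz).
(F1): fails — Rwu and Ruw but not Rww.
(F2): fails — Rtv and Rvw but not Rtw.
(F3): fails — Rwt and Rtv but not Rwv.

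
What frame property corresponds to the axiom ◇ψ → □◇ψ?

the Euclidean property

Suppose ◇ψ→□◇ψ is valid. Take Rxy, Rxz and set V(ψ)={y}. Then ◇ψ at x, so □◇ψ at x, so ◇ψ at z, so some w with Rzw has ψ; w=y, i.e. Rzy. By symmetry of the argument, Ryz.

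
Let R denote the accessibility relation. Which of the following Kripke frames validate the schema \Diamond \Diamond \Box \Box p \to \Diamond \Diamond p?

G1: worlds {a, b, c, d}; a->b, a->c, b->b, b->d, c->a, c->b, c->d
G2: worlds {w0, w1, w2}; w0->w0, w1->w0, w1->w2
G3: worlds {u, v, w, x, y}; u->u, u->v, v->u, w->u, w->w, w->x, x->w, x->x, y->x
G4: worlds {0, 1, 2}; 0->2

G2, G3, G4

This is the axiom for a generalized confluence (Geach) condition; its first-order frame correspondent is \forall x \forall y (x R^2 y \to \exists w (y R^2 w \wedge x R^2 w)).
G1: fails — aR²d but no w with dR²w and aR²w.
G2: holds.
G3: holds.
G4: holds.
Valid on: G2, G3, G4.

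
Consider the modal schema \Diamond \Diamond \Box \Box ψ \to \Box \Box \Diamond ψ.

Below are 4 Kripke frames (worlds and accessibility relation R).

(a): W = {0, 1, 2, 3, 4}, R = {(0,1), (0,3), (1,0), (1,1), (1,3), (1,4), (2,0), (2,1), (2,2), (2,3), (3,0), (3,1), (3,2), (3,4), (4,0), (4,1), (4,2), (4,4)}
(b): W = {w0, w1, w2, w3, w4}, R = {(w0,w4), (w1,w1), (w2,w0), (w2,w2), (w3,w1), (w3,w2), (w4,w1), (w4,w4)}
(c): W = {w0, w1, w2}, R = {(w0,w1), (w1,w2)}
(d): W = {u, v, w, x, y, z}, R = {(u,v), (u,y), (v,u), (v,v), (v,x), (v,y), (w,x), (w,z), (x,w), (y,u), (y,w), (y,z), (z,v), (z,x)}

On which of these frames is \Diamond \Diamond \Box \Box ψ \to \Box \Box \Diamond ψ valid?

Frame correspondent (Sahlqvist): \forall x \forall y \forall z ((x R^2 y \wedge x R^2 z) \to \exists w (y R^2 w \wedge zRw)) — i.e. a generalized confluence (Geach) condition.
(a): holds.
(b): fails — w2R²w0, w2R²w2 but no w with w0R²w and w2Rw.
(c): fails — w0R²w2, w0R²w2 but no w with w2R²w and w2Rw.
(d): fails — uR²x, uR²u but no t with xR²t and uRt.
Valid on: (a).

(a)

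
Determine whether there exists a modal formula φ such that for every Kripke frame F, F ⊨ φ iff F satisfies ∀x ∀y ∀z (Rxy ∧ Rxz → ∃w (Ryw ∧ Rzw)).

Yes — defined by ◇□q → □◇q

The condition is convergence. A defining modal formula is ◇□q → □◇q.
Suppose ◇□q→□◇q is valid. Take Rxy, Rxz and set V(q)={w : Ryw}. Then □q at y so ◇□q at x, so □◇q at x, so ◇q at z, giving w with Rzw and Ryw.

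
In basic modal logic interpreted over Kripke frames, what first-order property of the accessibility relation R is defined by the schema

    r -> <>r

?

reflexivity

This is frame-equivalent to □r → r (substitute ¬r for r and contrapose).
Suppose □r→r is valid. At any x set V(r)={w : Rxw}. Then □r holds at x, so r holds at x, i.e. Rxx.
The converse is a direct semantic check.
So the correspondent is reflexivity.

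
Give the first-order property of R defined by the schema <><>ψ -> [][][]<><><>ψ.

This is a Sahlqvist (Geach-type) schema ◇^2□^0ψ → □^3◇^3ψ.
Minimal-valuation argument: fix x; take any y with xR^2y and any z with xR^3z. Set V(ψ) to the set of worlds R-reachable from y in exactly 0 steps. Then □^0ψ holds at y, so the antecedent holds at x; validity forces ◇^3ψ at z, giving a w with zR^3w and yR^0w.
First-order correspondent: forall x forall y forall z ((x R^2 y & x R^3 z) -> exists w (y = w & z R^3 w)).

forall x forall y forall z ((x R^2 y & x R^3 z) -> exists w (y = w & z R^3 w))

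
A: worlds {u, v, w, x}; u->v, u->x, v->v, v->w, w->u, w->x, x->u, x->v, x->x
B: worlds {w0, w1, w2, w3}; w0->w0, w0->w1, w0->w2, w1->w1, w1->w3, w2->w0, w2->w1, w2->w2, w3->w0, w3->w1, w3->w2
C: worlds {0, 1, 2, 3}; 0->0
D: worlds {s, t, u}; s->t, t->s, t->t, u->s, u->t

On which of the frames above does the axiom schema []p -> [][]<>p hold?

B, C, D

Frame correspondent (Sahlqvist): forall x forall z (x R^2 z -> exists w (xRw & zRw)) — i.e. a generalized confluence (Geach) condition.
A: fails — vR²w but no t with vRt and wRt.
B: holds.
C: holds.
D: holds.
Valid on: B, C, D.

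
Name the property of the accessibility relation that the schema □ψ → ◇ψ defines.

seriality: ∀x ∃y Rxy

Suppose □ψ→◇ψ is valid. At any x set V(ψ)=W. Then □ψ at x, so ◇ψ at x, so x has a successor.
Conversely, any frame satisfying ∀x ∃y Rxy validates the schema.
So the correspondent is seriality.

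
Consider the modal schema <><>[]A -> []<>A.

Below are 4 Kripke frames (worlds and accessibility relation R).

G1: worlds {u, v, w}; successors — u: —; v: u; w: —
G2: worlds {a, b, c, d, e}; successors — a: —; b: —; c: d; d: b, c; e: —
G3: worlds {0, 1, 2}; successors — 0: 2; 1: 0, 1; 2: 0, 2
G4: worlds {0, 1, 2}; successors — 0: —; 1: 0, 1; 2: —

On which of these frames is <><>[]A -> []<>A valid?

G1

The schema corresponds to a generalized confluence (Geach) condition: forall x forall y forall z ((x R^2 y & xRz) -> exists w (yRw & zRw)).
G1: ✓.
G2: fails — cR²b, cRd but no w with bRw and dRw.
G3: fails — 1R²0, 1R1 but no w with 0Rw and 1Rw.
G4: fails — 1R²0, 1R0 but no w with 0Rw and 0Rw.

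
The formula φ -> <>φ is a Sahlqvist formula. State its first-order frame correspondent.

This is frame-equivalent to □φ → φ (substitute ¬φ for φ and contrapose).
Suppose □φ→φ is valid. At any x set V(φ)={w : Rxw}. Then □φ holds at x, so φ holds at x, i.e. Rxx.

Reflexivity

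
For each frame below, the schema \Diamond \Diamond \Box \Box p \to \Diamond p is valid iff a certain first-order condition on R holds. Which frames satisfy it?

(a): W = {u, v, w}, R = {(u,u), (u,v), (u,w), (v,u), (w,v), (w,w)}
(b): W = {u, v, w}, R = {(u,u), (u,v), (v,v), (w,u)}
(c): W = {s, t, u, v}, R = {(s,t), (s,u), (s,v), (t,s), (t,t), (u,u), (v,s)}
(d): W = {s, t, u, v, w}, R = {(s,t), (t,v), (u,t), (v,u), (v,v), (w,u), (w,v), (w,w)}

(a), (d)

The schema corresponds to a generalized confluence (Geach) condition: \forall x \forall y (x R^2 y \to \exists w (y R^2 w \wedge xRw)).
(a): holds.
(b): fails — wR²v but no t with vR²t and wRt.
(c): fails — tR²u but no w with uR²w and tRw.
(d): holds.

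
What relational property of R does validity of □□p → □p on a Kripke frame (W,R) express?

density

Suppose □□p→□p is valid. Take Rxy and set V(p)={w : xR²w}. Then □□p at x, so □p at x, so p at y, i.e. ∃z(Rxz∧Rzy).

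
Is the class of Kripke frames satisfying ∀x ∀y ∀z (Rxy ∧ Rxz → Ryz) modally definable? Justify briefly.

Yes, by ◇q → □◇q

Yes: it is the Euclidean property, defined by the 5 schema ◇q → □◇q.
Suppose ◇q→□◇q is valid. Take Rxy, Rxz and set V(q)={y}. Then ◇q at x, so □◇q at x, so ◇q at z, so some w with Rzw has q; w=y, i.e. Rzy. By symmetry of the argument, Ryz.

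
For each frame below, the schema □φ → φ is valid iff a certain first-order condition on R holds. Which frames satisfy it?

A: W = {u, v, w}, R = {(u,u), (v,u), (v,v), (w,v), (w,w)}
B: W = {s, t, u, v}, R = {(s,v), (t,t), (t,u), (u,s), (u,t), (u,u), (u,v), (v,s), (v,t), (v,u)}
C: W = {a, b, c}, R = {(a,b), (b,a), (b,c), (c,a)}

The schema corresponds to reflexivity: ∀x Rxx.
A: ✓.
B: fails — world s does not see itself.
C: fails — world a does not see itself.
Valid on: A.

A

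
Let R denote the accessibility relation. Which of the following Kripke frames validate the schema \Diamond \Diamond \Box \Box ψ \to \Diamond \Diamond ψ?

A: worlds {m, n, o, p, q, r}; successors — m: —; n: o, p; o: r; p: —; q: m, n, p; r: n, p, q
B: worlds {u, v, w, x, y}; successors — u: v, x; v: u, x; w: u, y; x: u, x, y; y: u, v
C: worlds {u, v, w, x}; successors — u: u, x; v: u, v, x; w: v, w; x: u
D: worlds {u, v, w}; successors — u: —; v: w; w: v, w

B, C, D

This is the axiom for a generalized confluence (Geach) condition; its first-order frame correspondent is \forall x \forall y (x R^2 y \to \exists w (y R^2 w \wedge x R^2 w)).
A: fails — nR²r but no w with rR²w and nR²w.
B: ✓.
C: ✓.
D: ✓.
Valid on: B, C, D.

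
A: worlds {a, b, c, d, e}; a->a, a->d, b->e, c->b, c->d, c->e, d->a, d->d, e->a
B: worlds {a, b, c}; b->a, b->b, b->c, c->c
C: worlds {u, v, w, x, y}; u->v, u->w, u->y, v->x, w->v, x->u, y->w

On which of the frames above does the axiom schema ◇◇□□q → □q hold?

none

The schema corresponds to a generalized confluence (Geach) condition: ∀x ∀y ∀z ((xR²y ∧ xRz) → ∃w (yR²w ∧ z = w)).
A: fails — bR²a, bRe but no w with aR²w and e=w.
B: fails — bR²a, bRa but no w with aR²w and a=w.
C: fails — uR²v, uRv but no t with vR²t and v=t.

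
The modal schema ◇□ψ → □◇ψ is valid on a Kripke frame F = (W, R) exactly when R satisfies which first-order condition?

Suppose ◇□ψ→□◇ψ is valid. Take Rxy, Rxz and set V(ψ)={w : Ryw}. Then □ψ at y so ◇□ψ at x, so □◇ψ at x, so ◇ψ at z, giving w with Rzw and Ryw.
Conversely, on a frame with convergence the schema holds at every world under every valuation.
Frame condition: ∀x ∀y ∀z (Rxy ∧ Rxz → ∃w (Ryw ∧ Rzw)).

convergence: ∀x ∀y ∀z (Rxy ∧ Rxz → ∃w (Ryw ∧ Rzw))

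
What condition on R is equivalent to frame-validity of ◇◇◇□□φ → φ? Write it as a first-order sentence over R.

This is a Sahlqvist (Geach-type) schema ◇^3□^2φ → □^0◇^0φ.
First-order correspondent: ∀x ∀y (xR³y → ∃w (yR²w ∧ x = w)).

∀x ∀y (xR³y → ∃w (yR²w ∧ x = w))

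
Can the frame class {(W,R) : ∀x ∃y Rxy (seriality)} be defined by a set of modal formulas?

The condition is seriality. A defining modal formula is □p → ◇p.
Suppose □p→◇p is valid. At any x set V(p)=W. Then □p at x, so ◇p at x, so x has a successor.

Yes — defined by □p → ◇p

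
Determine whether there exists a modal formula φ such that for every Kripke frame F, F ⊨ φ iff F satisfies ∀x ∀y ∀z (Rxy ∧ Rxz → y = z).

The condition is partial functionality. A defining modal formula is ◇q → □q.

Yes, by ◇q → □q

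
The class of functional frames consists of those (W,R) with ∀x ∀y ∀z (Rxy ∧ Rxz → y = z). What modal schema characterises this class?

This is partial functionality; the standard corresponding axiom is CD: ◇s → □s.
Suppose ◇s→□s is valid. Take Rxy, Rxz and set V(s)={y}. Then ◇s at x, so □s at x, so s at z, i.e. z=y.

◇s → □s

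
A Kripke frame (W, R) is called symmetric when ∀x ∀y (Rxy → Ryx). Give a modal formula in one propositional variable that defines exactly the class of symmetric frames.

The condition is symmetry. The B schema q → □◇q defines it.
Suppose q→□◇q is valid. Take Rxy and set V(q)={x}. Then q at x, so □◇q at x, so ◇q at y, so some z with Ryz has q; z=x, i.e. Ryx.

q → □◇q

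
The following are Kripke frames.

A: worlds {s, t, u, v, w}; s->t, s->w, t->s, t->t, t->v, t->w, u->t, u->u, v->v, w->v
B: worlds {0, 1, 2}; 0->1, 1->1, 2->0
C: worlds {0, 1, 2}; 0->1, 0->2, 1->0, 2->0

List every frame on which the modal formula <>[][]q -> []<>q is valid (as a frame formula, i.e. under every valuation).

B

The schema corresponds to a generalized confluence (Geach) condition: forall x forall y forall z ((xRy & xRz) -> exists w (y R^2 w & zRw)).
A: fails — tRv, tRs but no w* with vR²w* and sRw*.
B: condition met.
C: fails — 0R1, 0R1 but no w with 1R²w and 1Rw.
Valid on: B.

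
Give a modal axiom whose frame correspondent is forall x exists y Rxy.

This is seriality; the standard corresponding axiom is D: □q → ◇q.

□q → ◇q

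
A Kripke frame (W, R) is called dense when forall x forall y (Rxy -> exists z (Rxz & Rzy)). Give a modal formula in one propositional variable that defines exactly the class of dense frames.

A defining formula is □□r → □r (the C4 axiom).
Suppose □□r→□r is valid. Take Rxy and set V(r)={w : xR²w}. Then □□r at x, so □r at x, so r at y, i.e. ∃z(Rxz∧Rzy).

□□r → □r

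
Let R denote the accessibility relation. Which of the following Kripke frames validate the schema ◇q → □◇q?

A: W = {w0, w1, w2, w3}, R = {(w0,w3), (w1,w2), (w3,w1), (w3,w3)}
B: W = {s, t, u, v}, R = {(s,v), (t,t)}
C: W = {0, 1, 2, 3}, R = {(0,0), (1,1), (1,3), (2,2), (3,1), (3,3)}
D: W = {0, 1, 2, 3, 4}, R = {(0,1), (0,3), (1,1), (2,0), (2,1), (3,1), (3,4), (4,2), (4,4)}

The schema corresponds to the Euclidean property: ∀x ∀y ∀z (Rxy ∧ Rxz → Ryz).
A: fails — Rw1w2 and Rw1w2 but not Rw2w2.
B: fails — Rsv and Rsv but not Rvv.
C: satisfies the condition.
D: fails — R01 and R03 but not R13.

C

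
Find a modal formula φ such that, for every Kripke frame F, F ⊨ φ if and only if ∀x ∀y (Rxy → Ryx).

A defining formula is r → □◇r (the B axiom).
Suppose r→□◇r is valid. Take Rxy and set V(r)={x}. Then r at x, so □◇r at x, so ◇r at y, so some z with Ryz has r; z=x, i.e. Ryx.

r → □◇r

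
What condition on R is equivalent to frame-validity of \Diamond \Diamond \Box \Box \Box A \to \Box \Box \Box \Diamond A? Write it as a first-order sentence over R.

\forall x \forall y \forall z ((x R^2 y \wedge x R^3 z) \to \exists w (y R^3 w \wedge zRw))

This is a Sahlqvist (Geach-type) schema ◇^2□^3A → □^3◇^1A.
Minimal-valuation argument: fix x; take any y with xR^2y and any z with xR^3z. Set V(A) to the set of worlds R-reachable from y in exactly 3 steps. Then □^3A holds at y, so the antecedent holds at x; validity forces ◇^1A at z, giving a w with zR^1w and yR^3w.
First-order correspondent: \forall x \forall y \forall z ((x R^2 y \wedge x R^3 z) \to \exists w (y R^3 w \wedge zRw)).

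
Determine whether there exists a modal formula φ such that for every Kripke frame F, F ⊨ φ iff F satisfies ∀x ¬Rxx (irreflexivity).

Any modally definable frame class is closed under surjective bounded morphisms.
The 2-cycle (worlds s,t with s→t→s) is irreflexive, and the map sending every world to a single reflexive point • is a surjective bounded morphism (forth: every edge maps to (•,•); back: every world has a successor). So any modal formula valid on the 2-cycle is also valid on the reflexive point, which is not irreflexive.
So no modal formula (or set of formulas) defines exactly the irreflexive frames.

Not modally definable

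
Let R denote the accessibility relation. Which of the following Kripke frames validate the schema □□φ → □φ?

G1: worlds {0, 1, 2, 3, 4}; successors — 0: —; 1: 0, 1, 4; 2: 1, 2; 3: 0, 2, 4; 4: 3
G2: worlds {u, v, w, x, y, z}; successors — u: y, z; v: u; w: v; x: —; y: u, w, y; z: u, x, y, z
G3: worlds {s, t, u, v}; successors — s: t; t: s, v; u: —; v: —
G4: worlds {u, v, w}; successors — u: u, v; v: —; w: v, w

G4

This is the axiom for density; its first-order frame correspondent is ∀x ∀y (Rxy → ∃z (Rxz ∧ Rzy)).
G1: fails — R34 but no z with R3z and Rz4.
G2: fails — Rvu but no t with Rvt and Rtu.
G3: fails — Rts but no z with Rtz and Rzs.
G4: condition met.
Valid on: G4.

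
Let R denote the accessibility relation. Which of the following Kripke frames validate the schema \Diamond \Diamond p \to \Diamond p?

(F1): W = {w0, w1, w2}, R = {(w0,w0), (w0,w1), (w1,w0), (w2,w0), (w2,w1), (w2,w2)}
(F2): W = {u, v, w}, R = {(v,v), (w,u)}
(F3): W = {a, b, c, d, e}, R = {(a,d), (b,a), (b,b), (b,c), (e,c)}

(F2)

Frame correspondent (Sahlqvist): \forall x \forall y \forall z (Rxy \wedge Ryz \to Rxz) — i.e. transitivity.
(F1): fails — Rw1w0 and Rw0w1 but not Rw1w1.
(F2): satisfies the condition.
(F3): fails — Rba and Rad but not Rbd.
Valid on: (F2).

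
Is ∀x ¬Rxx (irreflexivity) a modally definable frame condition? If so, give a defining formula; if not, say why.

Modal frame validity is preserved under surjective bounded morphisms.
The 4-cycle (worlds 0,1,2,3 with 0→1→2→3→0) is irreflexive, and the map sending every world to a single reflexive point • is a surjective bounded morphism (forth: every edge maps to (•,•); back: every world has a successor). So any modal formula valid on the 4-cycle is also valid on the reflexive point, which is not irreflexive.
So no modal formula (or set of formulas) defines exactly the irreflexive frames.

No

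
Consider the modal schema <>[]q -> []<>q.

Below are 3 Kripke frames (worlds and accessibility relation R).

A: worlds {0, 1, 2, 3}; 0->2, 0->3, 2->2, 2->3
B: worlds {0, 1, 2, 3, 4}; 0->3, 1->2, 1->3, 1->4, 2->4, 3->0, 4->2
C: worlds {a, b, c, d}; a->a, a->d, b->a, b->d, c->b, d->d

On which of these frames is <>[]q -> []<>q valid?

This is the axiom for convergence; its first-order frame correspondent is forall x forall y forall z (Rxy & Rxz -> exists w (Ryw & Rzw)).
A: fails — R03 and R03 but 3 and 3 have no common successor.
B: fails — R12 and R13 but 2 and 3 have no common successor.
C: ✓.

C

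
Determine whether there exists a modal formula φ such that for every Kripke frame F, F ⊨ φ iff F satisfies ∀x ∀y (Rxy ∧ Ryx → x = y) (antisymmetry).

Any modally definable frame class is closed under surjective bounded morphisms.
The 6-cycle (worlds w0,w1,w2,w3,w4,w5 with w0→w1→w2→w3→w4→w5→w0) is antisymmetric. Sending even-indexed worlds to s and odd-indexed worlds to t is a surjective bounded morphism onto the two-world frame with s↔t, which is not antisymmetric.
Hence antisymmetry is not modally definable.

Not definable by any modal formula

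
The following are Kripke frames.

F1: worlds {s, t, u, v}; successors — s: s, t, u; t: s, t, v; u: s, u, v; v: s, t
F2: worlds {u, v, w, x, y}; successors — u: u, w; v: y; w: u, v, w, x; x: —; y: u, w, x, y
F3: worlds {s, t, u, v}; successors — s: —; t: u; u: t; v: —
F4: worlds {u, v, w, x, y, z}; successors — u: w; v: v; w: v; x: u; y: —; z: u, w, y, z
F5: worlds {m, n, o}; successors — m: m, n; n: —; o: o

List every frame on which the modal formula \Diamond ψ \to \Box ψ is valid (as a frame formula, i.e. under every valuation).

F3

This is the axiom for partial functionality; its first-order frame correspondent is \forall x \forall y \forall z (Rxy \wedge Rxz \to y = z).
F1: fails — s sees both s and t.
F2: fails — u sees both u and w.
F3: ✓.
F4: fails — z sees both u and w.
F5: fails — m sees both m and n.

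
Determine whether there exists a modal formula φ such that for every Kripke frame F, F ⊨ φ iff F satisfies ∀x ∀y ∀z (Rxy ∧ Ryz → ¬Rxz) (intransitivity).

Any modally definable frame class is closed under surjective bounded morphisms.
The 7-cycle (worlds w0,w1,w2,w3,w4,w5,w6 with w0→w1→w2→w3→w4→w5→w6→w0) is intransitive. Mapping every world to a single reflexive point • is a surjective bounded morphism; the reflexive point is not intransitive (R••∧R•• but R••).
Hence intransitivity is not modally definable.

Not modally definable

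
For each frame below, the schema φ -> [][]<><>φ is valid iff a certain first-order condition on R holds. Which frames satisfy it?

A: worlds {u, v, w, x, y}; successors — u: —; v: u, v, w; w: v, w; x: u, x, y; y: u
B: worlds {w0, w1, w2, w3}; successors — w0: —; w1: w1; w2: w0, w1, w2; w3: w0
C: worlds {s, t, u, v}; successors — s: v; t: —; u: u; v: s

The schema corresponds to a generalized confluence (Geach) condition: forall x forall z (x R^2 z -> exists w (x = w & z R^2 w)).
A: fails — vR²u but no t with v=t and uR²t.
B: fails — w2R²w0 but no w with w2=w and w0R²w.
C: ✓.
Valid on: C.

C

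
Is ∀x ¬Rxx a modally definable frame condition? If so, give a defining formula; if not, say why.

If a class were modally definable it would be closed under surjective bounded morphisms (Goldblatt–Thomason).
The 3-cycle (worlds a,b,c with a→b→c→a) is irreflexive, and the map sending every world to a single reflexive point • is a surjective bounded morphism (forth: every edge maps to (•,•); back: every world has a successor). So any modal formula valid on the 3-cycle is also valid on the reflexive point, which is not irreflexive.
So no modal formula (or set of formulas) defines exactly the irreflexive frames.

No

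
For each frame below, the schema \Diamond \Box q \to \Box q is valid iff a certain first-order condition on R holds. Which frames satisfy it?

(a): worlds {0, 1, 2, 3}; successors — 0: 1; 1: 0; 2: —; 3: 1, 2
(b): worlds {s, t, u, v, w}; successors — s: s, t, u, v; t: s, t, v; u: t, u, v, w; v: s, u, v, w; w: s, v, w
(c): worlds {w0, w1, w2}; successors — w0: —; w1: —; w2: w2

The schema corresponds to the Euclidean property: \forall x \forall y \forall z (Rxy \wedge Rxz \to Ryz).
(a): fails — R01 and R01 but not R11.
(b): fails — Rsv and Rst but not Rvt.
(c): satisfies the condition.

(c)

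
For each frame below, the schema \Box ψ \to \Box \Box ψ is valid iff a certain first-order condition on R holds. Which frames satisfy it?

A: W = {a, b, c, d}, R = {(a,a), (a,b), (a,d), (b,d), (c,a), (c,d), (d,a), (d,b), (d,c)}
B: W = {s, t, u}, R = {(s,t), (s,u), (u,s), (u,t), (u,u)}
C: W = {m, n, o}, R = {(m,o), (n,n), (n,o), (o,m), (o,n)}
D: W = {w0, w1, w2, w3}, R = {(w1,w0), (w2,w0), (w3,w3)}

D

This is the axiom for transitivity; its first-order frame correspondent is \forall x \forall y \forall z (Rxy \wedge Ryz \to Rxz).
A: fails — Rcd and Rdc but not Rcc.
B: fails — Rsu and Rus but not Rss.
C: fails — Rom and Rmo but not Roo.
D: holds.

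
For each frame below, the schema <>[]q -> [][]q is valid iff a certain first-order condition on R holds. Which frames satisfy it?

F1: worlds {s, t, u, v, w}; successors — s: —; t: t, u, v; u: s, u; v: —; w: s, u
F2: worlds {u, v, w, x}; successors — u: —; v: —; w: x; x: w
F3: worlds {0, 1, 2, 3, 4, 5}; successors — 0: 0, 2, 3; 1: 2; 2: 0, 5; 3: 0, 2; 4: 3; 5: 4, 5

Frame correspondent (Sahlqvist): forall x forall y forall z ((xRy & x R^2 z) -> exists w (yRw & z = w)) — i.e. a generalized confluence (Geach) condition.
F1: fails — tRt, tR²s but no w* with tRw* and s=w*.
F2: condition met.
F3: fails — 0R0, 0R²5 but no w with 0Rw and 5=w.
Valid on: F2.

F2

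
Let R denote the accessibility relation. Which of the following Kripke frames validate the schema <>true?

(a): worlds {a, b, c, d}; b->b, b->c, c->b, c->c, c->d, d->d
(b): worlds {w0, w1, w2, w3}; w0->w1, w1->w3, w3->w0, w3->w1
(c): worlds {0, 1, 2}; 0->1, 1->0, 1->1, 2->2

Frame correspondent (Sahlqvist): forall x exists y Rxy — i.e. seriality.
(a): fails — world a has no successor.
(b): fails — world w2 has no successor.
(c): holds.
Valid on: (c).

(c)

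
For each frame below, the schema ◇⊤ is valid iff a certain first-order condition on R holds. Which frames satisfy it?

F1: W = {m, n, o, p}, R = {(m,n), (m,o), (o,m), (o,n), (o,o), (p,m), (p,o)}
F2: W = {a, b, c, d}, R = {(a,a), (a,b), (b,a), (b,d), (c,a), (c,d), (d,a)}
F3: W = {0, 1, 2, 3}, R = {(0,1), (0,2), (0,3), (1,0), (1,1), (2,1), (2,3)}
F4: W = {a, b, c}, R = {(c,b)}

F2

Frame correspondent (Sahlqvist): ∀x ∃y Rxy — i.e. seriality.
F1: fails — world n has no successor.
F2: satisfies the condition.
F3: fails — world 3 has no successor.
F4: fails — world a has no successor.
Valid on: F2.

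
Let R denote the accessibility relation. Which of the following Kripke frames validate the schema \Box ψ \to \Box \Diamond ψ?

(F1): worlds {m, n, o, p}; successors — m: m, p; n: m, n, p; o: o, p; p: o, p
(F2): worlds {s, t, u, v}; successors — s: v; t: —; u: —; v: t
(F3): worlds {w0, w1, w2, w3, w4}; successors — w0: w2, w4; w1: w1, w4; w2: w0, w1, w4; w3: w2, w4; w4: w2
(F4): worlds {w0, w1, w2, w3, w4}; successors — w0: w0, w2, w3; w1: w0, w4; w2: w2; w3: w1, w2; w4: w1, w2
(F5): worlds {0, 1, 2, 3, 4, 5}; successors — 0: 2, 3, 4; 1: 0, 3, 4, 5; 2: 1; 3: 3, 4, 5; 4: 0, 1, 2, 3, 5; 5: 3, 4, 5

Frame correspondent (Sahlqvist): \forall x \forall z (xRz \to \exists w (xRw \wedge zRw)) — i.e. a generalized confluence (Geach) condition.
(F1): holds.
(F2): fails — sRv but no w with sRw and vRw.
(F3): fails — w1Rw4 but no w with w1Rw and w4Rw.
(F4): fails — w1Rw4 but no w with w1Rw and w4Rw.
(F5): fails — 0R2 but no w with 0Rw and 2Rw.

(F1)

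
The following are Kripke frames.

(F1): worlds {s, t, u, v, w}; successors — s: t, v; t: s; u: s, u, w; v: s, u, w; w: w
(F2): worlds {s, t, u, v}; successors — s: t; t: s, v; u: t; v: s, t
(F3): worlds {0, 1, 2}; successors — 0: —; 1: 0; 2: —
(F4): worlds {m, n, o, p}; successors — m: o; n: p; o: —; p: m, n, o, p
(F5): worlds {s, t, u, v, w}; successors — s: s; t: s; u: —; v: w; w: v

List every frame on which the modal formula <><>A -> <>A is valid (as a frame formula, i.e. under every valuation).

Frame correspondent (Sahlqvist): forall x forall y forall z (Rxy & Ryz -> Rxz) — i.e. transitivity.
(F1): fails — Rus and Rsv but not Ruv.
(F2): fails — Rtv and Rvt but not Rtt.
(F3): satisfies the condition.
(F4): fails — Rnp and Rpm but not Rnm.
(F5): fails — Rwv and Rvw but not Rww.

(F3)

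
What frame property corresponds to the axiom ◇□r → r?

symmetry

This is frame-equivalent to r → □◇r (substitute ¬r for r and contrapose).
Suppose r→□◇r is valid. Take Rxy and set V(r)={x}. Then r at x, so □◇r at x, so ◇r at y, so some z with Ryz has r; z=x, i.e. Ryx.
Conversely, any frame satisfying ∀x ∀y (Rxy → Ryx) validates the schema.
Frame condition: ∀x ∀y (Rxy → Ryx).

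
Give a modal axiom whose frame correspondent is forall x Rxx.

□q → q

The condition is reflexivity. The T schema □q → q defines it.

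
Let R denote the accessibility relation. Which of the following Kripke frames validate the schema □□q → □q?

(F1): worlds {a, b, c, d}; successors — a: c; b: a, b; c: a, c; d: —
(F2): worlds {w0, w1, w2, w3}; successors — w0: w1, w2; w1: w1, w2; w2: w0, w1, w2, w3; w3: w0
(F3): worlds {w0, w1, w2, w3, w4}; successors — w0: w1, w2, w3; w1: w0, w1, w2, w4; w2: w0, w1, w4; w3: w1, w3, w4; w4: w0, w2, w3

(F1), (F3)

Frame correspondent (Sahlqvist): ∀x ∀y (Rxy → ∃z (Rxz ∧ Rzy)) — i.e. density.
(F1): condition met.
(F2): fails — Rw3w0 but no z with Rw3z and Rzw0.
(F3): condition met.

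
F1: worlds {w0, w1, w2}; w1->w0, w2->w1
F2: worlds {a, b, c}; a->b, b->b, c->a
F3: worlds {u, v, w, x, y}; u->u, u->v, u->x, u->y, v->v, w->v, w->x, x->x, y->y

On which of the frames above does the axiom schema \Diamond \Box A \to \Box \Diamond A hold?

The schema corresponds to convergence: \forall x \forall y \forall z (Rxy \wedge Rxz \to \exists w (Ryw \wedge Rzw)).
F1: fails — Rw1w0 and Rw1w0 but w0 and w0 have no common successor.
F2: ✓.
F3: fails — Ruv and Rux but v and x have no common successor.
Valid on: F2.

F2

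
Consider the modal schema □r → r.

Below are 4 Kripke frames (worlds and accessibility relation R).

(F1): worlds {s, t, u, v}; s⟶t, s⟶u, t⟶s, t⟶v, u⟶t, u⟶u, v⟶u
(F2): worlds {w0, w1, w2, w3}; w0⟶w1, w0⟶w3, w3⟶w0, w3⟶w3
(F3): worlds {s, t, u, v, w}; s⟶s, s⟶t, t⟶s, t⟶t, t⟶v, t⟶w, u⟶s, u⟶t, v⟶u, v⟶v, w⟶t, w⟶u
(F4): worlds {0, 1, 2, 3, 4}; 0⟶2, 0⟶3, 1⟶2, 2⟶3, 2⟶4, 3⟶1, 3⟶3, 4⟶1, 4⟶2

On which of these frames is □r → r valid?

none

This is the axiom for reflexivity; its first-order frame correspondent is ∀x Rxx.
(F1): fails — world s does not see itself.
(F2): fails — world w0 does not see itself.
(F3): fails — world u does not see itself.
(F4): fails — world 0 does not see itself.
Valid on no frame.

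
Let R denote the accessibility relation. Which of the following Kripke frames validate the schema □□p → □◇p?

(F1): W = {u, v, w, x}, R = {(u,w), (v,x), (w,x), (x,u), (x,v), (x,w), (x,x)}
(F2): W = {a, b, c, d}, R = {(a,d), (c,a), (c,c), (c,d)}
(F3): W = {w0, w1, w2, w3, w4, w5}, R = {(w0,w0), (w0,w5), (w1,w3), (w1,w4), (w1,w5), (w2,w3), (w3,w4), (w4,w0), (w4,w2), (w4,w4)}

Frame correspondent (Sahlqvist): ∀x ∀z (xRz → ∃w (xR²w ∧ zRw)) — i.e. a generalized confluence (Geach) condition.
(F1): holds.
(F2): fails — aRd but no w with aR²w and dRw.
(F3): fails — w0Rw5 but no w with w0R²w and w5Rw.

(F1)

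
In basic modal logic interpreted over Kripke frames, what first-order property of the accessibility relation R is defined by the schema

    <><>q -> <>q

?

Equivalently (dual form): □q → □□q.
Suppose □q→□□q is valid. Take Rxy, Ryz and set V(q)={w : Rxw}. Then □q at x, so □□q at x, so □q at y, so q at z, i.e. Rxz.
The converse is a direct semantic check.
Frame condition: forall x forall y forall z (Rxy & Ryz -> Rxz).

Transitivity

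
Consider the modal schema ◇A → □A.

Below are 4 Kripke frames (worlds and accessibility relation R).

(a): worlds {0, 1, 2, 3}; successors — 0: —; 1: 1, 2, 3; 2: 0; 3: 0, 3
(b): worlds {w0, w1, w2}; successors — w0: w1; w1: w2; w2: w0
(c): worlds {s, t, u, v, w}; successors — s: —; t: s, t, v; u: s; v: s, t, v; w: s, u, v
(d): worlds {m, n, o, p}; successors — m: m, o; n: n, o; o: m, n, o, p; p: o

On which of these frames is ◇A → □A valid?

(b)

This is the axiom for partial functionality; its first-order frame correspondent is ∀x ∀y ∀z (Rxy ∧ Rxz → y = z).
(a): fails — 1 sees both 1 and 2.
(b): condition met.
(c): fails — t sees both s and t.
(d): fails — m sees both m and o.
Valid on: (b).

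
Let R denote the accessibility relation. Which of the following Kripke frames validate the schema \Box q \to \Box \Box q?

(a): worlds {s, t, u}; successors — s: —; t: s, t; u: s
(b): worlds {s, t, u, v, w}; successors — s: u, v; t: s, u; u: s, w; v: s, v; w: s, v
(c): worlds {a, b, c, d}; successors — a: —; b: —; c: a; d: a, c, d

Frame correspondent (Sahlqvist): \forall x \forall y \forall z (Rxy \wedge Ryz \to Rxz) — i.e. transitivity.
(a): satisfies the condition.
(b): fails — Ruw and Rwv but not Ruv.
(c): satisfies the condition.
Valid on: (a), (c).

(a), (c)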